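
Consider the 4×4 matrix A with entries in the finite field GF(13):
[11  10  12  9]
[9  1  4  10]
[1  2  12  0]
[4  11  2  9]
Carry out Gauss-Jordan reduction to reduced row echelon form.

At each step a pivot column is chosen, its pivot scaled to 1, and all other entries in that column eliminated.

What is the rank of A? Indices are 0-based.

step 1: normalize row 0 (÷11) = (1, 8, 7, 2)
  row 1: subtract 9×row0 = (0, 7, 6, 5)
  row 2: subtract 1×row0 = (0, 7, 5, 11)
  row 3: subtract 4×row0 = (0, 5, 0, 1)
step 2: normalize row 1 (÷7) = (0, 1, 12, 10)
  row 0: subtract 8×row1 = (1, 0, 2, 0)
  row 2: subtract 7×row1 = (0, 0, 12, 6)
  row 3: subtract 5×row1 = (0, 0, 5, 3)
step 3: normalize row 2 (÷12) = (0, 0, 1, 7)
  row 0: subtract 2×row2 = (1, 0, 0, 12)
  row 1: subtract 12×row2 = (0, 1, 0, 4)
  row 3: subtract 5×row2 = (0, 0, 0, 7)
step 4: normalize row 3 (÷7) = (0, 0, 0, 1)
  row 0: subtract 12×row3 = (1, 0, 0, 0)
  row 1: subtract 4×row3 = (0, 1, 0, 0)
  row 2: subtract 7×row3 = (0, 0, 1, 0)

rank = 4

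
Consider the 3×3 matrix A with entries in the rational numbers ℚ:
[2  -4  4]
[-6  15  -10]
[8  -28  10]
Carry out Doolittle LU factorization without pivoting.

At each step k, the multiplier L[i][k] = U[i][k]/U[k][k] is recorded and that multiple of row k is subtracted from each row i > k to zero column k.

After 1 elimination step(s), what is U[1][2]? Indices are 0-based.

U[1][2] = 2

[col 0] pivot 2
  R1 -= -3*R0 → (0, 3, 2)  (L[1][0] := -3)
  R2 -= 4*R0 → (0, -12, -6)  (L[2][0] := 4)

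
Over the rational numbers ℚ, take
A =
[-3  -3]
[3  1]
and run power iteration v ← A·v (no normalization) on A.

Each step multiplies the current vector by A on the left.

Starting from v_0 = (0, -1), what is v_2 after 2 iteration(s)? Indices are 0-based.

v_0 = (0, -1).
v_1 = A·v_0 = (3, -1).
v_2 = A·v_1 = (-6, 8).

v_2 = (-6, 8)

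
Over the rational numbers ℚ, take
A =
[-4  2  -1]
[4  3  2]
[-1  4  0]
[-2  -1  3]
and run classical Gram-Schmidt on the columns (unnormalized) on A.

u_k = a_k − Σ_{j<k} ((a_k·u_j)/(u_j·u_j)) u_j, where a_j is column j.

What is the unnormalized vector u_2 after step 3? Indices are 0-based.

u_2 = (-222/553, 1425/1106, 39/553, 3699/1106)

Step 1: u_0 = a_0 = (-4, 4, -1, -2).
Step 2: u_1 = a_1 − (2/37)·u_0 = (82/37, 103/37, 150/37, -33/37).
Step 3: u_2 = a_2 − (6/37)·u_0 − (25/1106)·u_1 = (-222/553, 1425/1106, 39/553, 3699/1106).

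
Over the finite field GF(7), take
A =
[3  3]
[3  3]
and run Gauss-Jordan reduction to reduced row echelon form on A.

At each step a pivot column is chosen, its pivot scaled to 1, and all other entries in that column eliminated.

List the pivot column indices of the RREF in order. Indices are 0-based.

[1] R0 /= 3  ⇒  (1, 1)
     R1 -= 3·R0  ⇒  (0, 0)
column 1 empty below row 1

pivot columns: 0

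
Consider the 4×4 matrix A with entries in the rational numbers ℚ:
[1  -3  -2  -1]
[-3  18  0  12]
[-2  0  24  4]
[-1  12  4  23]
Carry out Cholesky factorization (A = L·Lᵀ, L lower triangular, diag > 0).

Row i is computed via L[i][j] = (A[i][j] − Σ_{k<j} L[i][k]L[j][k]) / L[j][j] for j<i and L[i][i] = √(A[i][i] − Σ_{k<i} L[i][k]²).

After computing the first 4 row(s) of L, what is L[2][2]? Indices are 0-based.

Step 1: L[0][0] = √(1) = 1.
  L[1][0] = (-3) / L[0][0] = -3.
Step 2: L[1][1] = √(9) = 3.
  L[2][0] = (-2) / L[0][0] = -2.
  L[2][1] = (-6) / L[1][1] = -2.
Step 3: L[2][2] = √(16) = 4.
  L[3][0] = (-1) / L[0][0] = -1.
  L[3][1] = (9) / L[1][1] = 3.
  L[3][2] = (8) / L[2][2] = 2.
Step 4: L[3][3] = √(9) = 3.

L[2][2] = 4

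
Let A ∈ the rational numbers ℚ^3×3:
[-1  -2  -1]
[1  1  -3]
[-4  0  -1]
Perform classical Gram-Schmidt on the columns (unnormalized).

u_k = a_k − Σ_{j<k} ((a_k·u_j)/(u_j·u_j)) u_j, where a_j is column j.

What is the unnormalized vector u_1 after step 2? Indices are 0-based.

u_1 = (-11/6, 5/6, 2/3)

Step 1: u_0 = a_0 = (-1, 1, -4).
Step 2: u_1 = a_1 − (1/6)·u_0 = (-11/6, 5/6, 2/3).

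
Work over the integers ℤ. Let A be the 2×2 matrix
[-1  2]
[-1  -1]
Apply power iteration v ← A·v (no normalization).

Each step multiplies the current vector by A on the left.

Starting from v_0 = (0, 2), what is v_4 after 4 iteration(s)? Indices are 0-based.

v_0 = (0, 2).
v_1 = A·v_0 = (4, -2).
v_2 = A·v_1 = (-8, -2).
v_3 = A·v_2 = (4, 10).
v_4 = A·v_3 = (16, -14).

v_4 = (16, -14)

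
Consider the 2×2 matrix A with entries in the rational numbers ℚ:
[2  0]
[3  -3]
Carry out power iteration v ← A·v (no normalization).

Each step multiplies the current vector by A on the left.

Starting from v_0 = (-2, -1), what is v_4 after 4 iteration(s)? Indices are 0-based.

v_0 = (-2, -1).
v_1 = A·v_0 = (-4, -3).
v_2 = A·v_1 = (-8, -3).
v_3 = A·v_2 = (-16, -15).
v_4 = A·v_3 = (-32, -3).

v_4 = (-32, -3)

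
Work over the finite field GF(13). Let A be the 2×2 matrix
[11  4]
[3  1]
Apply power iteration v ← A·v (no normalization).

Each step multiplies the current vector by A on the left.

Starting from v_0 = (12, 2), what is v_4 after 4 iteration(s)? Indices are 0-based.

v_0 = (12, 2).
v_1 = A·v_0 = (10, 12).
v_2 = A·v_1 = (2, 3).
v_3 = A·v_2 = (8, 9).
v_4 = A·v_3 = (7, 7).

v_4 = (7, 7)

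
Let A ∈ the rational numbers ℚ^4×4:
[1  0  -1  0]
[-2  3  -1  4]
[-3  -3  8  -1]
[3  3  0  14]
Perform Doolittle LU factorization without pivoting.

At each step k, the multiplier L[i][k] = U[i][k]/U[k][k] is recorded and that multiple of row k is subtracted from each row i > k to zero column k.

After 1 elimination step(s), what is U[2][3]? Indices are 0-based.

[col 0] pivot 1
  R1 -= -2*R0 → (0, 3, -3, 4)  (L[1][0] := -2)
  R2 -= -3*R0 → (0, -3, 5, -1)  (L[2][0] := -3)
  R3 -= 3*R0 → (0, 3, 3, 14)  (L[3][0] := 3)

U[2][3] = -1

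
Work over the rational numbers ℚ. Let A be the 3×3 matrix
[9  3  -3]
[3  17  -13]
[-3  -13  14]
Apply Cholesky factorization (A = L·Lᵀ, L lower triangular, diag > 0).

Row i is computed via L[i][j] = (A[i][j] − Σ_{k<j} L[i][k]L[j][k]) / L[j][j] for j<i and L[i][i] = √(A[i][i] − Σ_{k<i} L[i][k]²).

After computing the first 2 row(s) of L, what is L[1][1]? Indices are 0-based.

Step 1: L[0][0] = √(9) = 3.
  L[1][0] = (3) / L[0][0] = 1.
Step 2: L[1][1] = √(16) = 4.

L[1][1] = 4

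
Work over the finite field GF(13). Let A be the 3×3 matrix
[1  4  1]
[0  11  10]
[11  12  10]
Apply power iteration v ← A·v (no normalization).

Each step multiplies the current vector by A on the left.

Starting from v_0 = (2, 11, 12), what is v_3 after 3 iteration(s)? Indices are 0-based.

v_3 = (10, 9, 0)

v_0 = (2, 11, 12).
v_1 = A·v_0 = (6, 7, 1).
v_2 = A·v_1 = (9, 9, 4).
v_3 = A·v_2 = (10, 9, 0).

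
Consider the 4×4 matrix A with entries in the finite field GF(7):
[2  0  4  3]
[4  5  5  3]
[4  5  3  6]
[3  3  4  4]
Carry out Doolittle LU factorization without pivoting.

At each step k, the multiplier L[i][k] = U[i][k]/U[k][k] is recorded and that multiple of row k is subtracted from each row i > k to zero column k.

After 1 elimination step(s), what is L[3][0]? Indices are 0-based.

L[3][0] = 5

Step 1: pivot at (0,0) is 2.
  row1 ← row1 − (2)·row0  ⇒  L[1][0]=2, U row1=(0, 5, 4, 4)
  row2 ← row2 − (2)·row0  ⇒  L[2][0]=2, U row2=(0, 5, 2, 0)
  row3 ← row3 − (5)·row0  ⇒  L[3][0]=5, U row3=(0, 3, 5, 3)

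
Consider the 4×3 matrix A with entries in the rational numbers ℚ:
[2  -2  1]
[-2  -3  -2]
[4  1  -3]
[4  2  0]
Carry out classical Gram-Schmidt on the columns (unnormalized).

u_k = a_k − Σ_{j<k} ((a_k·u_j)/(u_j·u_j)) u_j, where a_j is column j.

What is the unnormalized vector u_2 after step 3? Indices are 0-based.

Step 1: u_0 = a_0 = (2, -2, 4, 4).
Step 2: u_1 = a_1 − (7/20)·u_0 = (-27/10, -23/10, -2/5, 3/5).
Step 3: u_2 = a_2 − (-3/20)·u_0 − (31/131)·u_1 = (254/131, -230/131, -302/131, 60/131).

u_2 = (254/131, -230/131, -302/131, 60/131)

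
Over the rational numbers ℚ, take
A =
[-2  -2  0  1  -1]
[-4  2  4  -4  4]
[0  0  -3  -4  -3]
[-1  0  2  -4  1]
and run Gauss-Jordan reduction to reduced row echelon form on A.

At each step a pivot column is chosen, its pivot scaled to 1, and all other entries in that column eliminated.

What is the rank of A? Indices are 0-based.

[1] R0 /= -2  ⇒  (1, 1, 0, -1/2, 1/2)
     R1 -= -4·R0  ⇒  (0, 6, 4, -6, 6)
     R3 -= -1·R0  ⇒  (0, 1, 2, -9/2, 3/2)
[2] R1 /= 6  ⇒  (0, 1, 2/3, -1, 1)
     R0 -= 1·R1  ⇒  (1, 0, -2/3, 1/2, -1/2)
     R3 -= 1·R1  ⇒  (0, 0, 4/3, -7/2, 1/2)
[3] R2 /= -3  ⇒  (0, 0, 1, 4/3, 1)
     R0 -= -2/3·R2  ⇒  (1, 0, 0, 25/18, 1/6)
     R1 -= 2/3·R2  ⇒  (0, 1, 0, -17/9, 1/3)
     R3 -= 4/3·R2  ⇒  (0, 0, 0, -95/18, -5/6)
[4] R3 /= -95/18  ⇒  (0, 0, 0, 1, 3/19)
     R0 -= 25/18·R3  ⇒  (1, 0, 0, 0, -1/19)
     R1 -= -17/9·R3  ⇒  (0, 1, 0, 0, 12/19)
     R2 -= 4/3·R3  ⇒  (0, 0, 1, 0, 15/19)

rank = 4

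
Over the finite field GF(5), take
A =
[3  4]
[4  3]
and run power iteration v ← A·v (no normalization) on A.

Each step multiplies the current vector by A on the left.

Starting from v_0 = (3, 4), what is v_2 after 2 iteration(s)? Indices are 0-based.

v_2 = (1, 2)

v_0 = (3, 4).
v_1 = A·v_0 = (0, 4).
v_2 = A·v_1 = (1, 2).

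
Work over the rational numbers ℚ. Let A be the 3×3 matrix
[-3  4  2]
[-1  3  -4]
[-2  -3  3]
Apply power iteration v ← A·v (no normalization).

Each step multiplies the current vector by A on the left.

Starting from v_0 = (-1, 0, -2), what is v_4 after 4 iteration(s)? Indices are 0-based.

v_0 = (-1, 0, -2).
v_1 = A·v_0 = (-1, 9, -4).
v_2 = A·v_1 = (31, 44, -37).
v_3 = A·v_2 = (9, 249, -305).
v_4 = A·v_3 = (359, 1958, -1680).

v_4 = (359, 1958, -1680)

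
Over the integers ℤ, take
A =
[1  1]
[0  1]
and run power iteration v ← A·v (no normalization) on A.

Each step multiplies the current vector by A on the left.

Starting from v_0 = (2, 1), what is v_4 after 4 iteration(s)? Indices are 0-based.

v_4 = (6, 1)

v_0 = (2, 1).
v_1 = A·v_0 = (3, 1).
v_2 = A·v_1 = (4, 1).
v_3 = A·v_2 = (5, 1).
v_4 = A·v_3 = (6, 1).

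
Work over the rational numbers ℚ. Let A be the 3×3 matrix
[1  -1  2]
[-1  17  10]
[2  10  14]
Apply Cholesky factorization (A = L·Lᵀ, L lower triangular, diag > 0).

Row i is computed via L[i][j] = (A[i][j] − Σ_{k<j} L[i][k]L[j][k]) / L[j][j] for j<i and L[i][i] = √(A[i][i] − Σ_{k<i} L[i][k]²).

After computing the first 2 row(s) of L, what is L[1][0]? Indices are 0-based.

Step 1: L[0][0] = √(1) = 1.
  L[1][0] = (-1) / L[0][0] = -1.
Step 2: L[1][1] = √(16) = 4.

L[1][0] = -1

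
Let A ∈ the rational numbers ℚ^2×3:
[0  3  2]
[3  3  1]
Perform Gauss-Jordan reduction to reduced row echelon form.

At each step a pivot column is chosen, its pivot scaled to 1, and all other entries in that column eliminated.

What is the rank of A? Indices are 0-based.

rank = 2

step 1: exchange rows 0,1
step 1: normalize row 0 (÷3) = (1, 1, 1/3)
step 2: normalize row 1 (÷3) = (0, 1, 2/3)
  row 0: subtract 1×row1 = (1, 0, -1/3)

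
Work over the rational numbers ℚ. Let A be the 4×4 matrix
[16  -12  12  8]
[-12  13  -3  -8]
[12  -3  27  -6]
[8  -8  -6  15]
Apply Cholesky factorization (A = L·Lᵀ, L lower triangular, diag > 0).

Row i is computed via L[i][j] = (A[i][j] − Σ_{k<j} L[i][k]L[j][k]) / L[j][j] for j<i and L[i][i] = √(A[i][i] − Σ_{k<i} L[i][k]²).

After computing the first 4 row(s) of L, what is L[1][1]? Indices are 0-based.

L[1][1] = 2

Step 1: L[0][0] = √(16) = 4.
  L[1][0] = (-12) / L[0][0] = -3.
Step 2: L[1][1] = √(4) = 2.
  L[2][0] = (12) / L[0][0] = 3.
  L[2][1] = (6) / L[1][1] = 3.
Step 3: L[2][2] = √(9) = 3.
  L[3][0] = (8) / L[0][0] = 2.
  L[3][1] = (-2) / L[1][1] = -1.
  L[3][2] = (-9) / L[2][2] = -3.
Step 4: L[3][3] = √(1) = 1.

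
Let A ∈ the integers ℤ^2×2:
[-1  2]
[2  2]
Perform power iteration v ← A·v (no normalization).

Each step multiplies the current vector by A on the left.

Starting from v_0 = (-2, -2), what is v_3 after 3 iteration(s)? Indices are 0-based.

v_0 = (-2, -2).
v_1 = A·v_0 = (-2, -8).
v_2 = A·v_1 = (-14, -20).
v_3 = A·v_2 = (-26, -68).

v_3 = (-26, -68)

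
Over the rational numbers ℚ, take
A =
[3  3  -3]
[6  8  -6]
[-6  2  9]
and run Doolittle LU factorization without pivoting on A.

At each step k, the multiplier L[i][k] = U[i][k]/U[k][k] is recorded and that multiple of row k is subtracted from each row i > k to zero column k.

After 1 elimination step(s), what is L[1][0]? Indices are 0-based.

L[1][0] = 2

k=0: U[0][0]=3
  eliminate (1,0): mult=2, new row 1: (0, 2, 0); set L[1][0]=2
  eliminate (2,0): mult=-2, new row 2: (0, 8, 3); set L[2][0]=-2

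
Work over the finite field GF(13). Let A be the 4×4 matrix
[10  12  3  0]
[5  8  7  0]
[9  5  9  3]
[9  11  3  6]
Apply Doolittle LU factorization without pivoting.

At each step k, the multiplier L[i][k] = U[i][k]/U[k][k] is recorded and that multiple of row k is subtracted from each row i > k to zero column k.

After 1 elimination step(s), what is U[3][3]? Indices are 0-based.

[col 0] pivot 10
  R1 -= 7*R0 → (0, 2, 12, 0)  (L[1][0] := 7)
  R2 -= 10*R0 → (0, 2, 5, 3)  (L[2][0] := 10)
  R3 -= 10*R0 → (0, 8, 12, 6)  (L[3][0] := 10)

U[3][3] = 6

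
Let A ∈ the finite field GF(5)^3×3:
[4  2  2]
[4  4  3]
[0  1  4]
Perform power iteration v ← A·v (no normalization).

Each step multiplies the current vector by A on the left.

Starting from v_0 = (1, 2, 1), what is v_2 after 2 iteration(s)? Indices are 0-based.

v_0 = (1, 2, 1).
v_1 = A·v_0 = (0, 0, 1).
v_2 = A·v_1 = (2, 3, 4).

v_2 = (2, 3, 4)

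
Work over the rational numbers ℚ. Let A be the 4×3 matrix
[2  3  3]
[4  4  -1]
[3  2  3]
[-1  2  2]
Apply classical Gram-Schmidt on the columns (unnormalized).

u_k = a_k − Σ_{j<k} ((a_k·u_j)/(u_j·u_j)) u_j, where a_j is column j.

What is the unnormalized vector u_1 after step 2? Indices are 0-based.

u_1 = (19/15, 8/15, -3/5, 43/15)

Step 1: u_0 = a_0 = (2, 4, 3, -1).
Step 2: u_1 = a_1 − (13/15)·u_0 = (19/15, 8/15, -3/5, 43/15).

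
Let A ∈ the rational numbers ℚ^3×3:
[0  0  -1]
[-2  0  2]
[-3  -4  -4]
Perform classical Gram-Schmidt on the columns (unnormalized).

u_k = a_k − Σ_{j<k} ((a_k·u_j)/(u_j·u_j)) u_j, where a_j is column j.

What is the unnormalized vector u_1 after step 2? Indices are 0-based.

u_1 = (0, 24/13, -16/13)

Step 1: u_0 = a_0 = (0, -2, -3).
Step 2: u_1 = a_1 − (12/13)·u_0 = (0, 24/13, -16/13).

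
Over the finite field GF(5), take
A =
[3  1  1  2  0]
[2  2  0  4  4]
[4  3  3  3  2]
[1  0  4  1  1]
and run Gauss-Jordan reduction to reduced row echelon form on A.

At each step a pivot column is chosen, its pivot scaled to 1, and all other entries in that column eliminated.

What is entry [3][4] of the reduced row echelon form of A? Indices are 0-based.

M[3][4] = 1

pivot(0,0)=3: scale R0 → (1, 2, 2, 4, 0)
  clear (1,0): R1 −= (2)R0 → (0, 3, 1, 1, 4)
  clear (2,0): R2 −= (4)R0 → (0, 0, 0, 2, 2)
  clear (3,0): R3 −= (1)R0 → (0, 3, 2, 2, 1)
pivot(1,1)=3: scale R1 → (0, 1, 2, 2, 3)
  clear (0,1): R0 −= (2)R1 → (1, 0, 3, 0, 4)
  clear (3,1): R3 −= (3)R1 → (0, 0, 1, 1, 2)
pivot(2,2): swap R2↔R3
pivot(2,2)=1: scale R2 → (0, 0, 1, 1, 2)
  clear (0,2): R0 −= (3)R2 → (1, 0, 0, 2, 3)
  clear (1,2): R1 −= (2)R2 → (0, 1, 0, 0, 4)
pivot(3,3)=2: scale R3 → (0, 0, 0, 1, 1)
  clear (0,3): R0 −= (2)R3 → (1, 0, 0, 0, 1)
  clear (2,3): R2 −= (1)R3 → (0, 0, 1, 0, 1)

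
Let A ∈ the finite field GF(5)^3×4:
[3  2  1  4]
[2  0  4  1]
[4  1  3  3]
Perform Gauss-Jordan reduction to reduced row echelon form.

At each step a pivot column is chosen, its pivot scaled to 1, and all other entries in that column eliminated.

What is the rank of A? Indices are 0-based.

pivot(0,0)=3: scale R0 → (1, 4, 2, 3)
  clear (1,0): R1 −= (2)R0 → (0, 2, 0, 0)
  clear (2,0): R2 −= (4)R0 → (0, 0, 0, 1)
pivot(1,1)=2: scale R1 → (0, 1, 0, 0)
  clear (0,1): R0 −= (4)R1 → (1, 0, 2, 3)
col 2: no nonzero at/below row 2; advance.
pivot(2,3)=1: scale R2 → (0, 0, 0, 1)
  clear (0,3): R0 −= (3)R2 → (1, 0, 2, 0)

rank = 3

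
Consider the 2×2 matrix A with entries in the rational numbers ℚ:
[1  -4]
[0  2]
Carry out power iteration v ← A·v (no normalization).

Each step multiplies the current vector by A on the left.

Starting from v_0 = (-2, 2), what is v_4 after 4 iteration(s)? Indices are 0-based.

v_0 = (-2, 2).
v_1 = A·v_0 = (-10, 4).
v_2 = A·v_1 = (-26, 8).
v_3 = A·v_2 = (-58, 16).
v_4 = A·v_3 = (-122, 32).

v_4 = (-122, 32)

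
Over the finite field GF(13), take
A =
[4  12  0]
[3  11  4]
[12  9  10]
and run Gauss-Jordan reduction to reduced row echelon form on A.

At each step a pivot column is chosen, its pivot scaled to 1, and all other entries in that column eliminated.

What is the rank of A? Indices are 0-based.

rank = 3

pivot(0,0)=4: scale R0 → (1, 3, 0)
  clear (1,0): R1 −= (3)R0 → (0, 2, 4)
  clear (2,0): R2 −= (12)R0 → (0, 12, 10)
pivot(1,1)=2: scale R1 → (0, 1, 2)
  clear (0,1): R0 −= (3)R1 → (1, 0, 7)
  clear (2,1): R2 −= (12)R1 → (0, 0, 12)
pivot(2,2)=12: scale R2 → (0, 0, 1)
  clear (0,2): R0 −= (7)R2 → (1, 0, 0)
  clear (1,2): R1 −= (2)R2 → (0, 1, 0)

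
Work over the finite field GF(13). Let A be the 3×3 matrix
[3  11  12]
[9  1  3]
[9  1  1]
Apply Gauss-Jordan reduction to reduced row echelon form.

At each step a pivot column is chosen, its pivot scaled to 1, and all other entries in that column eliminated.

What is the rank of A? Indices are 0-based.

rank = 3

pivot(0,0)=3: scale R0 → (1, 8, 4)
  clear (1,0): R1 −= (9)R0 → (0, 7, 6)
  clear (2,0): R2 −= (9)R0 → (0, 7, 4)
pivot(1,1)=7: scale R1 → (0, 1, 12)
  clear (0,1): R0 −= (8)R1 → (1, 0, 12)
  clear (2,1): R2 −= (7)R1 → (0, 0, 11)
pivot(2,2)=11: scale R2 → (0, 0, 1)
  clear (0,2): R0 −= (12)R2 → (1, 0, 0)
  clear (1,2): R1 −= (12)R2 → (0, 1, 0)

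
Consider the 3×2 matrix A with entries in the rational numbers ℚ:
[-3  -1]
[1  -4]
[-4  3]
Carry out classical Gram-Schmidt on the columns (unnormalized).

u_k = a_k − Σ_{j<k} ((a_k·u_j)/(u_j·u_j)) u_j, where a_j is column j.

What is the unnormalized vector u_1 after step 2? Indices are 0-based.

u_1 = (-5/2, -7/2, 1)

Step 1: u_0 = a_0 = (-3, 1, -4).
Step 2: u_1 = a_1 − (-1/2)·u_0 = (-5/2, -7/2, 1).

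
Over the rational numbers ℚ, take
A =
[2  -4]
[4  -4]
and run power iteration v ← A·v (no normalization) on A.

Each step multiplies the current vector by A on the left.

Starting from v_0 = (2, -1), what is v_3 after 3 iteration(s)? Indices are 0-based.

v_0 = (2, -1).
v_1 = A·v_0 = (8, 12).
v_2 = A·v_1 = (-32, -16).
v_3 = A·v_2 = (0, -64).

v_3 = (0, -64)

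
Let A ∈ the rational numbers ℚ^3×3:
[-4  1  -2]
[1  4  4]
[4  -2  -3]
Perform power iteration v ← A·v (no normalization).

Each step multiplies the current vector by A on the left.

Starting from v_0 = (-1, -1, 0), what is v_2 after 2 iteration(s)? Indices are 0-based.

v_2 = (-13, -25, 28)

v_0 = (-1, -1, 0).
v_1 = A·v_0 = (3, -5, -2).
v_2 = A·v_1 = (-13, -25, 28).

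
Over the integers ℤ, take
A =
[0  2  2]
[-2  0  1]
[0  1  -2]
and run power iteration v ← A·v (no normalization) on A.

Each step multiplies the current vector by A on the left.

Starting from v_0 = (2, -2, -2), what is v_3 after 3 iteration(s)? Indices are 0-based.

v_3 = (16, 6, 38)

v_0 = (2, -2, -2).
v_1 = A·v_0 = (-8, -6, 2).
v_2 = A·v_1 = (-8, 18, -10).
v_3 = A·v_2 = (16, 6, 38).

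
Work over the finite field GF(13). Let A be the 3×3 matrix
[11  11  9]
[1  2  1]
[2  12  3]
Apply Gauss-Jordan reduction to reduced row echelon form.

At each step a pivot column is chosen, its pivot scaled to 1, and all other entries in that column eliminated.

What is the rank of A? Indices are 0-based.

[1] R0 /= 11  ⇒  (1, 1, 2)
     R1 -= 1·R0  ⇒  (0, 1, 12)
     R2 -= 2·R0  ⇒  (0, 10, 12)
[2] R1 /= 1  ⇒  (0, 1, 12)
     R0 -= 1·R1  ⇒  (1, 0, 3)
     R2 -= 10·R1  ⇒  (0, 0, 9)
[3] R2 /= 9  ⇒  (0, 0, 1)
     R0 -= 3·R2  ⇒  (1, 0, 0)
     R1 -= 12·R2  ⇒  (0, 1, 0)

rank = 3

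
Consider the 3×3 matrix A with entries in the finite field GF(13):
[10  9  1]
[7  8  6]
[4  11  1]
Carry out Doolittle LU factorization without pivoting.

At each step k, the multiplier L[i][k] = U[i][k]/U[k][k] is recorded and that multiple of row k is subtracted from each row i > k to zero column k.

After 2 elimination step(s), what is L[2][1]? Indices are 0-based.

L[2][1] = 12

k=0: U[0][0]=10
  eliminate (1,0): mult=2, new row 1: (0, 3, 4); set L[1][0]=2
  eliminate (2,0): mult=3, new row 2: (0, 10, 11); set L[2][0]=3
k=1: U[1][1]=3
  eliminate (2,1): mult=12, new row 2: (0, 0, 2); set L[2][1]=12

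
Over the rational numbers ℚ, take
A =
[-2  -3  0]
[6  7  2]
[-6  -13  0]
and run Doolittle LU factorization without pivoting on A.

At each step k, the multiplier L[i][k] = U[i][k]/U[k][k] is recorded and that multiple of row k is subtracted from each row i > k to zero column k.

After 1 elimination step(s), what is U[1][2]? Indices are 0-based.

U[1][2] = 2

Step 1: pivot at (0,0) is -2.
  row1 ← row1 − (-3)·row0  ⇒  L[1][0]=-3, U row1=(0, -2, 2)
  row2 ← row2 − (3)·row0  ⇒  L[2][0]=3, U row2=(0, -4, 0)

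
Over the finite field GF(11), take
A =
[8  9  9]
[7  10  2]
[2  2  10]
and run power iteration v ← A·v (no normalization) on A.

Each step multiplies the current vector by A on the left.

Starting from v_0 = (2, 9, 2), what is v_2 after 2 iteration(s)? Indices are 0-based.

v_2 = (4, 0, 8)

v_0 = (2, 9, 2).
v_1 = A·v_0 = (5, 9, 9).
v_2 = A·v_1 = (4, 0, 8).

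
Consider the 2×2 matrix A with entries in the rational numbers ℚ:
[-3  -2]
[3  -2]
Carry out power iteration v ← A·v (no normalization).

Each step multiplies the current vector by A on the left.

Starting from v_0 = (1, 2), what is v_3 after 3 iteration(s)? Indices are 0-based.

v_3 = (-31, 107)

v_0 = (1, 2).
v_1 = A·v_0 = (-7, -1).
v_2 = A·v_1 = (23, -19).
v_3 = A·v_2 = (-31, 107).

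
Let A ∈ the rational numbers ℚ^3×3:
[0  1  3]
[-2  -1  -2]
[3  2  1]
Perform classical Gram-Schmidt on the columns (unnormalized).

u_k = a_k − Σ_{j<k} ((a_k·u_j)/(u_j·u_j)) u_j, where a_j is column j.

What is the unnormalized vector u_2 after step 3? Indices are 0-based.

Step 1: u_0 = a_0 = (0, -2, 3).
Step 2: u_1 = a_1 − (8/13)·u_0 = (1, 3/13, 2/13).
Step 3: u_2 = a_2 − (7/13)·u_0 − (5/2)·u_1 = (1/2, -3/2, -1).

u_2 = (1/2, -3/2, -1)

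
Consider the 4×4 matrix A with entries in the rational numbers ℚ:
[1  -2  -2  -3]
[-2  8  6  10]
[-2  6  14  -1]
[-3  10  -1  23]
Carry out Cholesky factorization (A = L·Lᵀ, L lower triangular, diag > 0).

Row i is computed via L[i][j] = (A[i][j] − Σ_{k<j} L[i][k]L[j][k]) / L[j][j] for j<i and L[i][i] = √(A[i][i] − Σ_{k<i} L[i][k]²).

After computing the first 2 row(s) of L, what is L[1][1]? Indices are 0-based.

Step 1: L[0][0] = √(1) = 1.
  L[1][0] = (-2) / L[0][0] = -2.
Step 2: L[1][1] = √(4) = 2.

L[1][1] = 2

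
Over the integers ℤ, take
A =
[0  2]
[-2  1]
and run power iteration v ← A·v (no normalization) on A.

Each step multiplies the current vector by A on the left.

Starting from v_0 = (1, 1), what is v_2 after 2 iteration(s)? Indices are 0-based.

v_0 = (1, 1).
v_1 = A·v_0 = (2, -1).
v_2 = A·v_1 = (-2, -5).

v_2 = (-2, -5)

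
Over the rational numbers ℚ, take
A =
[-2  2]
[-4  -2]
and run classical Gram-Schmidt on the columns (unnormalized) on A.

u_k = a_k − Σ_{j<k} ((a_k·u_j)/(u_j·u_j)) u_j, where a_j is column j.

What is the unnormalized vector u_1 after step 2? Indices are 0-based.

Step 1: u_0 = a_0 = (-2, -4).
Step 2: u_1 = a_1 − (1/5)·u_0 = (12/5, -6/5).

u_1 = (12/5, -6/5)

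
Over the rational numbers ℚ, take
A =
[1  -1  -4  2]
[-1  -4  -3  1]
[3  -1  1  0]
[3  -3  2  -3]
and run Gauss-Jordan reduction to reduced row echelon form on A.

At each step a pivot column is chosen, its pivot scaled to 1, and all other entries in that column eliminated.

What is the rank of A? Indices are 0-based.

[1] R0 /= 1  ⇒  (1, -1, -4, 2)
     R1 -= -1·R0  ⇒  (0, -5, -7, 3)
     R2 -= 3·R0  ⇒  (0, 2, 13, -6)
     R3 -= 3·R0  ⇒  (0, 0, 14, -9)
[2] R1 /= -5  ⇒  (0, 1, 7/5, -3/5)
     R0 -= -1·R1  ⇒  (1, 0, -13/5, 7/5)
     R2 -= 2·R1  ⇒  (0, 0, 51/5, -24/5)
[3] R2 /= 51/5  ⇒  (0, 0, 1, -8/17)
     R0 -= -13/5·R2  ⇒  (1, 0, 0, 3/17)
     R1 -= 7/5·R2  ⇒  (0, 1, 0, 1/17)
     R3 -= 14·R2  ⇒  (0, 0, 0, -41/17)
[4] R3 /= -41/17  ⇒  (0, 0, 0, 1)
     R0 -= 3/17·R3  ⇒  (1, 0, 0, 0)
     R1 -= 1/17·R3  ⇒  (0, 1, 0, 0)
     R2 -= -8/17·R3  ⇒  (0, 0, 1, 0)

rank = 4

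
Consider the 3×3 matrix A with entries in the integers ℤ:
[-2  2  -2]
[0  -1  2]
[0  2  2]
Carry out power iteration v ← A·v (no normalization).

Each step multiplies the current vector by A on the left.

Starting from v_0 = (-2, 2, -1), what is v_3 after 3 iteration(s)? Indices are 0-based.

v_0 = (-2, 2, -1).
v_1 = A·v_0 = (10, -4, 2).
v_2 = A·v_1 = (-32, 8, -4).
v_3 = A·v_2 = (88, -16, 8).

v_3 = (88, -16, 8)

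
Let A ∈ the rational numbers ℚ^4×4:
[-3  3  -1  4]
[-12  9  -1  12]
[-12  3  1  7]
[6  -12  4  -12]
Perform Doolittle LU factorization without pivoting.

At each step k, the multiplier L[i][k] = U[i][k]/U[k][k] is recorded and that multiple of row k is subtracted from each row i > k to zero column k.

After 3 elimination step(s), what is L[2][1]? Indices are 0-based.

k=0: U[0][0]=-3
  eliminate (1,0): mult=4, new row 1: (0, -3, 3, -4); set L[1][0]=4
  eliminate (2,0): mult=4, new row 2: (0, -9, 5, -9); set L[2][0]=4
  eliminate (3,0): mult=-2, new row 3: (0, -6, 2, -4); set L[3][0]=-2
k=1: U[1][1]=-3
  eliminate (2,1): mult=3, new row 2: (0, 0, -4, 3); set L[2][1]=3
  eliminate (3,1): mult=2, new row 3: (0, 0, -4, 4); set L[3][1]=2
k=2: U[2][2]=-4
  eliminate (3,2): mult=1, new row 3: (0, 0, 0, 1); set L[3][2]=1

L[2][1] = 3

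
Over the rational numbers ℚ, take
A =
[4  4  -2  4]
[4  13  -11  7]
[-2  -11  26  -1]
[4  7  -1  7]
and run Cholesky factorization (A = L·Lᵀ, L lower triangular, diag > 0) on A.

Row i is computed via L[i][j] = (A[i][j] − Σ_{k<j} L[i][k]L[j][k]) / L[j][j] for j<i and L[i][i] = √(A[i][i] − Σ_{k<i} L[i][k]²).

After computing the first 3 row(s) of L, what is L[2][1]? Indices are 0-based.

Step 1: L[0][0] = √(4) = 2.
  L[1][0] = (4) / L[0][0] = 2.
Step 2: L[1][1] = √(9) = 3.
  L[2][0] = (-2) / L[0][0] = -1.
  L[2][1] = (-9) / L[1][1] = -3.
Step 3: L[2][2] = √(16) = 4.

L[2][1] = -3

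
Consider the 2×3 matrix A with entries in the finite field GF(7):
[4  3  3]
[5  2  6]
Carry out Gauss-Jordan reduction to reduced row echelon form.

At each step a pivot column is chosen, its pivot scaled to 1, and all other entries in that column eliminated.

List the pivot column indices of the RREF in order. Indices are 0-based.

pivot columns: 0, 2

pivot(0,0)=4: scale R0 → (1, 6, 6)
  clear (1,0): R1 −= (5)R0 → (0, 0, 4)
col 1: no nonzero at/below row 1; advance.
pivot(1,2)=4: scale R1 → (0, 0, 1)
  clear (0,2): R0 −= (6)R1 → (1, 6, 0)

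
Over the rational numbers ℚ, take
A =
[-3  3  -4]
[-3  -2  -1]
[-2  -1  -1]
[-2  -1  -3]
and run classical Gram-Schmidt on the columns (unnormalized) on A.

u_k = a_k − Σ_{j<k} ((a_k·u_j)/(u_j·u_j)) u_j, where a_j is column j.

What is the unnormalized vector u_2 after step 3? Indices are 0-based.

Step 1: u_0 = a_0 = (-3, -3, -2, -2).
Step 2: u_1 = a_1 − (1/26)·u_0 = (81/26, -49/26, -12/13, -12/13).
Step 3: u_2 = a_2 − (23/26)·u_0 − (-179/389)·u_1 = (34/389, 306/389, 134/389, -644/389).

u_2 = (34/389, 306/389, 134/389, -644/389)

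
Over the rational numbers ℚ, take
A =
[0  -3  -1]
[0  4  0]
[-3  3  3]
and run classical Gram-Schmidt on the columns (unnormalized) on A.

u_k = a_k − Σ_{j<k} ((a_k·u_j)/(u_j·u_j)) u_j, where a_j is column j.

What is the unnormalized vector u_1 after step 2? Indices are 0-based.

Step 1: u_0 = a_0 = (0, 0, -3).
Step 2: u_1 = a_1 − (-1)·u_0 = (-3, 4, 0).

u_1 = (-3, 4, 0)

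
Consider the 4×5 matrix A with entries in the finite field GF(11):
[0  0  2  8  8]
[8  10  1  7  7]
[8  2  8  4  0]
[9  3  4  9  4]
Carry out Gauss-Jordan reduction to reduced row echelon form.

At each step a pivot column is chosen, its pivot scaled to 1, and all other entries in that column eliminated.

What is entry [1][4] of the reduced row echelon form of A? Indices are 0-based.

pivot(0,0): swap R0↔R1
pivot(0,0)=8: scale R0 → (1, 4, 7, 5, 5)
  clear (2,0): R2 −= (8)R0 → (0, 3, 7, 8, 4)
  clear (3,0): R3 −= (9)R0 → (0, 0, 7, 8, 3)
pivot(1,1): swap R1↔R2
pivot(1,1)=3: scale R1 → (0, 1, 6, 10, 5)
  clear (0,1): R0 −= (4)R1 → (1, 0, 5, 9, 7)
pivot(2,2)=2: scale R2 → (0, 0, 1, 4, 4)
  clear (0,2): R0 −= (5)R2 → (1, 0, 0, 0, 9)
  clear (1,2): R1 −= (6)R2 → (0, 1, 0, 8, 3)
  clear (3,2): R3 −= (7)R2 → (0, 0, 0, 2, 8)
pivot(3,3)=2: scale R3 → (0, 0, 0, 1, 4)
  clear (1,3): R1 −= (8)R3 → (0, 1, 0, 0, 4)
  clear (2,3): R2 −= (4)R3 → (0, 0, 1, 0, 10)

M[1][4] = 4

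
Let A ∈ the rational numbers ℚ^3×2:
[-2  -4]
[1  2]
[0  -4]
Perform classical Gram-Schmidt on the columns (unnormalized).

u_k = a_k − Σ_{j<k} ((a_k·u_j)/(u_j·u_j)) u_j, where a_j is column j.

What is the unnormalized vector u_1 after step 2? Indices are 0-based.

Step 1: u_0 = a_0 = (-2, 1, 0).
Step 2: u_1 = a_1 − (2)·u_0 = (0, 0, -4).

u_1 = (0, 0, -4)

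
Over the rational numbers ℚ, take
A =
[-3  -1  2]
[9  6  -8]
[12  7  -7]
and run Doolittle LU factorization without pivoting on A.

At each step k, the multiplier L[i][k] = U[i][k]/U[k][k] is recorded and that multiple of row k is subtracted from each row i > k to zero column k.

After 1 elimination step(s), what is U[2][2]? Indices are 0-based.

[col 0] pivot -3
  R1 -= -3*R0 → (0, 3, -2)  (L[1][0] := -3)
  R2 -= -4*R0 → (0, 3, 1)  (L[2][0] := -4)

U[2][2] = 1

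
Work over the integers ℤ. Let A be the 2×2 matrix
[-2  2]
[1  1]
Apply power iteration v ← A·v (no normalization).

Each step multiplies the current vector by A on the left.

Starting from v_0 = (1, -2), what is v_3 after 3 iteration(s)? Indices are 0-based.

v_0 = (1, -2).
v_1 = A·v_0 = (-6, -1).
v_2 = A·v_1 = (10, -7).
v_3 = A·v_2 = (-34, 3).

v_3 = (-34, 3)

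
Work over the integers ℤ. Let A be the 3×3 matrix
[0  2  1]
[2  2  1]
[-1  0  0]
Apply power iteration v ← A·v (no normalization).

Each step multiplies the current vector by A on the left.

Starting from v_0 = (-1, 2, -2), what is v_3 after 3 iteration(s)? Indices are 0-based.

v_3 = (8, 10, -1)

v_0 = (-1, 2, -2).
v_1 = A·v_0 = (2, 0, 1).
v_2 = A·v_1 = (1, 5, -2).
v_3 = A·v_2 = (8, 10, -1).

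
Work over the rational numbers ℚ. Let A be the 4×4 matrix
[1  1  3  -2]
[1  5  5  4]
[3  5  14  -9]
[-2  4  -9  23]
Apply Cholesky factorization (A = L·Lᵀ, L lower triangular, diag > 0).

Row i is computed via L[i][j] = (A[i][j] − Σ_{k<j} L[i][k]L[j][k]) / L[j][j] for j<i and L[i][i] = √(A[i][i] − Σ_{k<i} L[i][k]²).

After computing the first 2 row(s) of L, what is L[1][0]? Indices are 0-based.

Step 1: L[0][0] = √(1) = 1.
  L[1][0] = (1) / L[0][0] = 1.
Step 2: L[1][1] = √(4) = 2.

L[1][0] = 1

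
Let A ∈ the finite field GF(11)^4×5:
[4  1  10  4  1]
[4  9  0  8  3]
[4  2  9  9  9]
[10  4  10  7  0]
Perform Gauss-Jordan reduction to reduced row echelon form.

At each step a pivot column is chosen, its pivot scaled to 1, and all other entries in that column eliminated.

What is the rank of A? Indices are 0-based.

step 1: normalize row 0 (÷4) = (1, 3, 8, 1, 3)
  row 1: subtract 4×row0 = (0, 8, 1, 4, 2)
  row 2: subtract 4×row0 = (0, 1, 10, 5, 8)
  row 3: subtract 10×row0 = (0, 7, 7, 8, 3)
step 2: normalize row 1 (÷8) = (0, 1, 7, 6, 3)
  row 0: subtract 3×row1 = (1, 0, 9, 5, 5)
  row 2: subtract 1×row1 = (0, 0, 3, 10, 5)
  row 3: subtract 7×row1 = (0, 0, 2, 10, 4)
step 3: normalize row 2 (÷3) = (0, 0, 1, 7, 9)
  row 0: subtract 9×row2 = (1, 0, 0, 8, 1)
  row 1: subtract 7×row2 = (0, 1, 0, 1, 6)
  row 3: subtract 2×row2 = (0, 0, 0, 7, 8)
step 4: normalize row 3 (÷7) = (0, 0, 0, 1, 9)
  row 0: subtract 8×row3 = (1, 0, 0, 0, 6)
  row 1: subtract 1×row3 = (0, 1, 0, 0, 8)
  row 2: subtract 7×row3 = (0, 0, 1, 0, 1)

rank = 4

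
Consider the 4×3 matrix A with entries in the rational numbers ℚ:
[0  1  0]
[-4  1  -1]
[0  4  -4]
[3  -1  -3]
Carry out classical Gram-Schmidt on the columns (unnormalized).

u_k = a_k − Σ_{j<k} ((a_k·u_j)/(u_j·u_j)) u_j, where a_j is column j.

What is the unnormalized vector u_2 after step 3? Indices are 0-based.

Step 1: u_0 = a_0 = (0, -4, 0, 3).
Step 2: u_1 = a_1 − (-7/25)·u_0 = (1, -3/25, 4, -4/25).
Step 3: u_2 = a_2 − (-1/5)·u_0 − (-385/426)·u_1 = (385/426, -271/142, -82/213, -542/213).

u_2 = (385/426, -271/142, -82/213, -542/213)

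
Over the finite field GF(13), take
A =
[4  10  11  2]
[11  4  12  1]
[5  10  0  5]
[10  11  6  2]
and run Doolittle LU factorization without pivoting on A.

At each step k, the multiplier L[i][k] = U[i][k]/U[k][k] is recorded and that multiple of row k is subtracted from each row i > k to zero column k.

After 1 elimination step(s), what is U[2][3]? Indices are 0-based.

U[2][3] = 9

Step 1: pivot at (0,0) is 4.
  row1 ← row1 − (6)·row0  ⇒  L[1][0]=6, U row1=(0, 9, 11, 2)
  row2 ← row2 − (11)·row0  ⇒  L[2][0]=11, U row2=(0, 4, 9, 9)
  row3 ← row3 − (9)·row0  ⇒  L[3][0]=9, U row3=(0, 12, 11, 10)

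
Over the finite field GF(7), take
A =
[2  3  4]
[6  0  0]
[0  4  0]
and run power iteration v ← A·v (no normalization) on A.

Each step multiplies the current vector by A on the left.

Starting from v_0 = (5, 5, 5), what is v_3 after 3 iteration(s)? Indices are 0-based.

v_0 = (5, 5, 5).
v_1 = A·v_0 = (3, 2, 6).
v_2 = A·v_1 = (1, 4, 1).
v_3 = A·v_2 = (4, 6, 2).

v_3 = (4, 6, 2)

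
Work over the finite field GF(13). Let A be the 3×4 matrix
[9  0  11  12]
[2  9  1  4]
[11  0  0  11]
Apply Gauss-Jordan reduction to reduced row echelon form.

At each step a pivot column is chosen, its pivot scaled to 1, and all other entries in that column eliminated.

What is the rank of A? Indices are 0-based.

step 1: normalize row 0 (÷9) = (1, 0, 7, 10)
  row 1: subtract 2×row0 = (0, 9, 0, 10)
  row 2: subtract 11×row0 = (0, 0, 1, 5)
step 2: normalize row 1 (÷9) = (0, 1, 0, 4)
step 3: normalize row 2 (÷1) = (0, 0, 1, 5)
  row 0: subtract 7×row2 = (1, 0, 0, 1)

rank = 3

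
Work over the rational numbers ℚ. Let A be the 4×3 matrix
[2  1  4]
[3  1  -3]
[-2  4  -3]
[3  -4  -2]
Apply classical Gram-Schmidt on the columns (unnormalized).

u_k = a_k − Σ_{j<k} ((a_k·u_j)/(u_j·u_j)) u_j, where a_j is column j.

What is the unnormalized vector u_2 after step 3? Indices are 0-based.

Step 1: u_0 = a_0 = (2, 3, -2, 3).
Step 2: u_1 = a_1 − (-15/26)·u_0 = (28/13, 71/26, 37/13, -59/26).
Step 3: u_2 = a_2 − (-1/26)·u_0 − (-93/659)·u_1 = (2887/659, -1647/659, -1763/659, -1453/659).

u_2 = (2887/659, -1647/659, -1763/659, -1453/659)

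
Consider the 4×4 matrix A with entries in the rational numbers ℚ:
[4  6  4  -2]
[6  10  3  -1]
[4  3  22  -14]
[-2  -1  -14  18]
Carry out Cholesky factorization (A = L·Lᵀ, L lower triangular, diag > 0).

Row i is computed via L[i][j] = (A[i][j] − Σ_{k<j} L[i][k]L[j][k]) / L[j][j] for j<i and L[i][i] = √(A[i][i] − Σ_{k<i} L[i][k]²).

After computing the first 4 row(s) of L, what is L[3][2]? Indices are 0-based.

L[3][2] = -2

Step 1: L[0][0] = √(4) = 2.
  L[1][0] = (6) / L[0][0] = 3.
Step 2: L[1][1] = √(1) = 1.
  L[2][0] = (4) / L[0][0] = 2.
  L[2][1] = (-3) / L[1][1] = -3.
Step 3: L[2][2] = √(9) = 3.
  L[3][0] = (-2) / L[0][0] = -1.
  L[3][1] = (2) / L[1][1] = 2.
  L[3][2] = (-6) / L[2][2] = -2.
Step 4: L[3][3] = √(9) = 3.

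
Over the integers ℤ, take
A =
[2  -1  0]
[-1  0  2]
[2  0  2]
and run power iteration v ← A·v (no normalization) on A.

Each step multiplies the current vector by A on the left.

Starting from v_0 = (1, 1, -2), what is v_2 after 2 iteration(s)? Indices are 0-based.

v_0 = (1, 1, -2).
v_1 = A·v_0 = (1, -5, -2).
v_2 = A·v_1 = (7, -5, -2).

v_2 = (7, -5, -2)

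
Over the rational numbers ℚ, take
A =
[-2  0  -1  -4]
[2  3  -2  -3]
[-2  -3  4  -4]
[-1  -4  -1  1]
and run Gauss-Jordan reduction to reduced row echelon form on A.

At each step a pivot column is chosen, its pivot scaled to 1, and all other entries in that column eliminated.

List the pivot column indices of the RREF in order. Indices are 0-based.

pivot(0,0)=-2: scale R0 → (1, 0, 1/2, 2)
  clear (1,0): R1 −= (2)R0 → (0, 3, -3, -7)
  clear (2,0): R2 −= (-2)R0 → (0, -3, 5, 0)
  clear (3,0): R3 −= (-1)R0 → (0, -4, -1/2, 3)
pivot(1,1)=3: scale R1 → (0, 1, -1, -7/3)
  clear (2,1): R2 −= (-3)R1 → (0, 0, 2, -7)
  clear (3,1): R3 −= (-4)R1 → (0, 0, -9/2, -19/3)
pivot(2,2)=2: scale R2 → (0, 0, 1, -7/2)
  clear (0,2): R0 −= (1/2)R2 → (1, 0, 0, 15/4)
  clear (1,2): R1 −= (-1)R2 → (0, 1, 0, -35/6)
  clear (3,2): R3 −= (-9/2)R2 → (0, 0, 0, -265/12)
pivot(3,3)=-265/12: scale R3 → (0, 0, 0, 1)
  clear (0,3): R0 −= (15/4)R3 → (1, 0, 0, 0)
  clear (1,3): R1 −= (-35/6)R3 → (0, 1, 0, 0)
  clear (2,3): R2 −= (-7/2)R3 → (0, 0, 1, 0)

pivot columns: 0, 1, 2, 3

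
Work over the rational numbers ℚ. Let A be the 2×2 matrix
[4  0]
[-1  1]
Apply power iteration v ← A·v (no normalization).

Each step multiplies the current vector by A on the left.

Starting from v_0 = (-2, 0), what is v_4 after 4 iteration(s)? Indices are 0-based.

v_0 = (-2, 0).
v_1 = A·v_0 = (-8, 2).
v_2 = A·v_1 = (-32, 10).
v_3 = A·v_2 = (-128, 42).
v_4 = A·v_3 = (-512, 170).

v_4 = (-512, 170)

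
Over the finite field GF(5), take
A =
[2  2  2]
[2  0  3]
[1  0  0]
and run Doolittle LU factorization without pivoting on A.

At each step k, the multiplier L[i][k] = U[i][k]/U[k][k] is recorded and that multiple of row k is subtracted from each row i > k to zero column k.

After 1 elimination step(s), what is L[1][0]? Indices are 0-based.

L[1][0] = 1

Step 1: pivot at (0,0) is 2.
  row1 ← row1 − (1)·row0  ⇒  L[1][0]=1, U row1=(0, 3, 1)
  row2 ← row2 − (3)·row0  ⇒  L[2][0]=3, U row2=(0, 4, 4)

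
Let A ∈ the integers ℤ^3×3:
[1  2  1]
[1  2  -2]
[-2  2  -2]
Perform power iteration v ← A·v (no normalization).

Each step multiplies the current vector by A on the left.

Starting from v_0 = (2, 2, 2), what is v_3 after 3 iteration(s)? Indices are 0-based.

v_3 = (44, 56, 32)

v_0 = (2, 2, 2).
v_1 = A·v_0 = (8, 2, -4).
v_2 = A·v_1 = (8, 20, -4).
v_3 = A·v_2 = (44, 56, 32).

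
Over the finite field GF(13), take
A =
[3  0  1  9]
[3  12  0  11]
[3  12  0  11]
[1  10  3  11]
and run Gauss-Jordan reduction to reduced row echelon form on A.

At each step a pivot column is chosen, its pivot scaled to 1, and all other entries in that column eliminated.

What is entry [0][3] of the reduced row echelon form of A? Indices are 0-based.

M[0][3] = 9

step 1: normalize row 0 (÷3) = (1, 0, 9, 3)
  row 1: subtract 3×row0 = (0, 12, 12, 2)
  row 2: subtract 3×row0 = (0, 12, 12, 2)
  row 3: subtract 1×row0 = (0, 10, 7, 8)
step 2: normalize row 1 (÷12) = (0, 1, 1, 11)
  row 2: subtract 12×row1 = (0, 0, 0, 0)
  row 3: subtract 10×row1 = (0, 0, 10, 2)
step 3: exchange rows 2,3
step 3: normalize row 2 (÷10) = (0, 0, 1, 8)
  row 0: subtract 9×row2 = (1, 0, 0, 9)
  row 1: subtract 1×row2 = (0, 1, 0, 3)
skip col 3 (zero from row 3)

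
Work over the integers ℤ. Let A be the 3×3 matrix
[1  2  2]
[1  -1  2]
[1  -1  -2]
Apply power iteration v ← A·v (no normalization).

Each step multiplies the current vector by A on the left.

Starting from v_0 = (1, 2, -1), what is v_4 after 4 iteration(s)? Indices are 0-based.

v_4 = (-13, -10, 58)

v_0 = (1, 2, -1).
v_1 = A·v_0 = (3, -3, 1).
v_2 = A·v_1 = (-1, 8, 4).
v_3 = A·v_2 = (23, -1, -17).
v_4 = A·v_3 = (-13, -10, 58).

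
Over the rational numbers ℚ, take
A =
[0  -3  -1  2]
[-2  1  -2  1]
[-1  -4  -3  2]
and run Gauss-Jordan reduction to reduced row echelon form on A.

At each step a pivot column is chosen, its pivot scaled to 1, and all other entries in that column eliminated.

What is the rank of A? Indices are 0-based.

[1] R0 <-> R1
[1] R0 /= -2  ⇒  (1, -1/2, 1, -1/2)
     R2 -= -1·R0  ⇒  (0, -9/2, -2, 3/2)
[2] R1 /= -3  ⇒  (0, 1, 1/3, -2/3)
     R0 -= -1/2·R1  ⇒  (1, 0, 7/6, -5/6)
     R2 -= -9/2·R1  ⇒  (0, 0, -1/2, -3/2)
[3] R2 /= -1/2  ⇒  (0, 0, 1, 3)
     R0 -= 7/6·R2  ⇒  (1, 0, 0, -13/3)
     R1 -= 1/3·R2  ⇒  (0, 1, 0, -5/3)

rank = 3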